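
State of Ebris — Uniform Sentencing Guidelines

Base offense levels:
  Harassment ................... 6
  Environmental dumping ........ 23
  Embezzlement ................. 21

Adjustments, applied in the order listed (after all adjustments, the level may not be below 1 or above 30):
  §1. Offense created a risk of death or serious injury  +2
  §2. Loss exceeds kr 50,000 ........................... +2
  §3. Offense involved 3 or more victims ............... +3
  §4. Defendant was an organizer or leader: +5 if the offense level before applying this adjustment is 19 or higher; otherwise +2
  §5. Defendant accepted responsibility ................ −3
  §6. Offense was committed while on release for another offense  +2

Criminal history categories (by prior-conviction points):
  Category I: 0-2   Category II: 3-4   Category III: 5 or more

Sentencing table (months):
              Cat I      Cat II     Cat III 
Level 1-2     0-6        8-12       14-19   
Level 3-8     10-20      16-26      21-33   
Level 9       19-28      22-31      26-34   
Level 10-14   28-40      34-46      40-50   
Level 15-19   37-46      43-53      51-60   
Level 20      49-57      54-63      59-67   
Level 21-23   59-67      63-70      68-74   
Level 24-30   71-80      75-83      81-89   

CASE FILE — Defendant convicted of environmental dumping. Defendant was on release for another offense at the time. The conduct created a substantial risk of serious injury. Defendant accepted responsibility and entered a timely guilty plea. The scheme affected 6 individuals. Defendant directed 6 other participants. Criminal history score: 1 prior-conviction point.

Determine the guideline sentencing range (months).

Base offense level for environmental dumping: 23.
§1 applies: 23 + 2 = 25.
§3 applies: 25 + 3 = 28.
§4 applies (level before this adjustment is 28 ≥ 19, so +5): 28 + 5 = 33.
§5 applies: 33 − 3 = 30.
§6 applies: 30 + 2 = 32.
Level 32 exceeds the maximum of 30; capped at 30.
Final offense level: 30.
Criminal history: 1 prior point → Category I (0-2).
Level 30 falls in the 24-30 band.
Grid: Level 24-30 × Category I = 71-80 months.

71-80 months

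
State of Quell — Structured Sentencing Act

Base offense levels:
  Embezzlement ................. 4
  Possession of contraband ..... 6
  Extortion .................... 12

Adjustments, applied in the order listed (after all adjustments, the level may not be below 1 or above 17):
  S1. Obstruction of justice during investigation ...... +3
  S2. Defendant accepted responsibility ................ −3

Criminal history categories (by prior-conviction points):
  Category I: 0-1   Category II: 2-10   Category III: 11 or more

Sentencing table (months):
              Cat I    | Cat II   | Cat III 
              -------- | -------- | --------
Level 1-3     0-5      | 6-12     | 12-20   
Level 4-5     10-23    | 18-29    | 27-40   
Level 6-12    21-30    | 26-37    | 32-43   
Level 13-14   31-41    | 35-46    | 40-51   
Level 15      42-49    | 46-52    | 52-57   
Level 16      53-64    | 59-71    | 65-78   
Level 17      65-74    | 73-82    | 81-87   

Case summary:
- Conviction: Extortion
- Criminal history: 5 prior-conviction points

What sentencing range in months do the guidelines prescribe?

Base offense level for extortion: 12.
Final offense level: 12.
Criminal history: 5 prior points → Category II (2-10).
Level 12 falls in the 6-12 band.
Grid: Level 6-12 × Category II = 26-37 months.

26-37 months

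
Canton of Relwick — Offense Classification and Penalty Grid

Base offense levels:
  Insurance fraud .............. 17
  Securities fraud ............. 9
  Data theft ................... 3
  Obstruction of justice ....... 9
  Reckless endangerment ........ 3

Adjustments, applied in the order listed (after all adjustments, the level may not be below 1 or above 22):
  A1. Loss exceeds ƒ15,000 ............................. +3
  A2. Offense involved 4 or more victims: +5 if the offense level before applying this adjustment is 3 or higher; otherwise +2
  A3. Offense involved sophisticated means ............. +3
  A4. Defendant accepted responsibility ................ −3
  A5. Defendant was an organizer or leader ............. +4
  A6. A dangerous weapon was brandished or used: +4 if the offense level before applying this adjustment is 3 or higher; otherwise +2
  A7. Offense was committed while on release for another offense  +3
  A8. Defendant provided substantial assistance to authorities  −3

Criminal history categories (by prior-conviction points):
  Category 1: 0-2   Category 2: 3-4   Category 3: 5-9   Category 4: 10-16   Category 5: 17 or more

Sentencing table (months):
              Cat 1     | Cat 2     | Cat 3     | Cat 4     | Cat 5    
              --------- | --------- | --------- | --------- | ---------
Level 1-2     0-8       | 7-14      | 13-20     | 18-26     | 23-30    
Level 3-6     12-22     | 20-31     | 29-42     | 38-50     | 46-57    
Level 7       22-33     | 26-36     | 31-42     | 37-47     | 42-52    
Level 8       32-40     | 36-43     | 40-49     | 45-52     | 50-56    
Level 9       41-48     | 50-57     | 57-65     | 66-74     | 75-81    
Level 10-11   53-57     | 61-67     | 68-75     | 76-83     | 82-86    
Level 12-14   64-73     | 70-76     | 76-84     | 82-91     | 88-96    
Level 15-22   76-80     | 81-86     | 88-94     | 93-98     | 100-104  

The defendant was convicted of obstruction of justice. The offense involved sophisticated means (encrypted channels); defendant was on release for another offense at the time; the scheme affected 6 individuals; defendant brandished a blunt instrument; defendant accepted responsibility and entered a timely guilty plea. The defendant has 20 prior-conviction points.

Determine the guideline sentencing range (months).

100-104 months

Base offense level for obstruction of justice: 9.
A1 does not apply.
A2 applies (level before this adjustment is 9 ≥ 3, so +5): 9 + 5 = 14.
A3 applies: 14 + 3 = 17.
A4 applies: 17 − 3 = 14.
A5 does not apply.
A6 applies (level before this adjustment is 14 ≥ 3, so +4): 14 + 4 = 18.
A7 applies: 18 + 3 = 21.
Final offense level: 21.
Criminal history: 20 prior points → Category 5 (17+).
Level 21 falls in the 15-22 band.
Grid: Level 15-22 × Category 5 = 100-104 months.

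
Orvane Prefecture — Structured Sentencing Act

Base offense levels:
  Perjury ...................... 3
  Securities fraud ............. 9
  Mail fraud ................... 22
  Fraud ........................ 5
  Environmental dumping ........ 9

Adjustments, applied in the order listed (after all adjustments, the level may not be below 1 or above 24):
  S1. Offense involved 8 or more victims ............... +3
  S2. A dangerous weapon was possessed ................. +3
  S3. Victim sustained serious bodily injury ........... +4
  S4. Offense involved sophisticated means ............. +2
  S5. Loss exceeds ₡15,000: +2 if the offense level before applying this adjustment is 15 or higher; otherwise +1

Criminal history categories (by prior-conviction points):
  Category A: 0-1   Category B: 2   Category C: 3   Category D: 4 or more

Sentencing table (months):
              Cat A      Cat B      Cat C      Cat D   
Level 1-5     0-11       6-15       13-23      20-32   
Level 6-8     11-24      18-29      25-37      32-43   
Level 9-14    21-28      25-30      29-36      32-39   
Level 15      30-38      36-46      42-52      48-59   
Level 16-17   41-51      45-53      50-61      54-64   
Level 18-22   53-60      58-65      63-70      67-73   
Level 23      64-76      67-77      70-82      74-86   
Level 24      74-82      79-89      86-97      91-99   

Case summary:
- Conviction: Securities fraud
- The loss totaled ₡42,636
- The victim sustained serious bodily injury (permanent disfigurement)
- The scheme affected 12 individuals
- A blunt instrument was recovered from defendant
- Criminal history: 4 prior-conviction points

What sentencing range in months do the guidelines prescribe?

Base offense level for securities fraud: 9.
S1 applies: 9 + 3 = 12.
S2 applies: 12 + 3 = 15.
S3 applies: 15 + 4 = 19.
S5 applies (level before this adjustment is 19 ≥ 15, so +2): 19 + 2 = 21.
Final offense level: 21.
Criminal history: 4 prior points → Category D (4+).
Level 21 falls in the 18-22 band.
Grid: Level 18-22 × Category D = 67-73 months.

67-73 months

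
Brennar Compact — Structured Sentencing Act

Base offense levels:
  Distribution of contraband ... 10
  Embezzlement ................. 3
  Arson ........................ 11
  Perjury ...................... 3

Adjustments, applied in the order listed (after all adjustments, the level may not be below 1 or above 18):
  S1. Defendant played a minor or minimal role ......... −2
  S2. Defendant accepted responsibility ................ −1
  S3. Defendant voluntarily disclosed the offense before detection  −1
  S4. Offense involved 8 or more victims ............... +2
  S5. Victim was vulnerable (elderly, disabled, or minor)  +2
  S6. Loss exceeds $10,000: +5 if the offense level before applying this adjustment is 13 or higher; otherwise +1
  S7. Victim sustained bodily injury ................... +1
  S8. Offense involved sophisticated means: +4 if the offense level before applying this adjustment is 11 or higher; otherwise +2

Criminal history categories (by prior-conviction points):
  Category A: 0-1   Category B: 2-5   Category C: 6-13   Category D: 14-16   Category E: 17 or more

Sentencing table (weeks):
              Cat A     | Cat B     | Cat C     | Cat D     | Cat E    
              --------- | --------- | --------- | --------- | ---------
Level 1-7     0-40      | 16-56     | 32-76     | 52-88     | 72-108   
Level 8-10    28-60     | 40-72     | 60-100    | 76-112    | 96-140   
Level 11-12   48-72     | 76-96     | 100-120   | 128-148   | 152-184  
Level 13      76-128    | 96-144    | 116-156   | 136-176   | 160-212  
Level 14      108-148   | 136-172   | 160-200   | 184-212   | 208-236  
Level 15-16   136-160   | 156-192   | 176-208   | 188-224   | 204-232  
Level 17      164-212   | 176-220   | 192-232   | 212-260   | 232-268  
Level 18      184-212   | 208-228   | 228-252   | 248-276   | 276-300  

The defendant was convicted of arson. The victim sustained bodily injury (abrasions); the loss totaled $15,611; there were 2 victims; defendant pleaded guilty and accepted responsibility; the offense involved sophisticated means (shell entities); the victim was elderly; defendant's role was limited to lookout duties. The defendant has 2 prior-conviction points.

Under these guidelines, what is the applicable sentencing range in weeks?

Base offense level for arson: 11.
S1 applies: 11 − 2 = 9.
S2 applies: 9 − 1 = 8.
S3 does not apply.
S4 does not apply.
S5 applies: 8 + 2 = 10.
S6 applies (level before this adjustment is 10 < 13, so +1): 10 + 1 = 11.
S7 applies: 11 + 1 = 12.
S8 applies (level before this adjustment is 12 ≥ 11, so +4): 12 + 4 = 16.
Final offense level: 16.
Criminal history: 2 prior points → Category B (2-5).
Level 16 falls in the 15-16 band.
Grid: Level 15-16 × Category B = 156-192 weeks.

156-192 weeks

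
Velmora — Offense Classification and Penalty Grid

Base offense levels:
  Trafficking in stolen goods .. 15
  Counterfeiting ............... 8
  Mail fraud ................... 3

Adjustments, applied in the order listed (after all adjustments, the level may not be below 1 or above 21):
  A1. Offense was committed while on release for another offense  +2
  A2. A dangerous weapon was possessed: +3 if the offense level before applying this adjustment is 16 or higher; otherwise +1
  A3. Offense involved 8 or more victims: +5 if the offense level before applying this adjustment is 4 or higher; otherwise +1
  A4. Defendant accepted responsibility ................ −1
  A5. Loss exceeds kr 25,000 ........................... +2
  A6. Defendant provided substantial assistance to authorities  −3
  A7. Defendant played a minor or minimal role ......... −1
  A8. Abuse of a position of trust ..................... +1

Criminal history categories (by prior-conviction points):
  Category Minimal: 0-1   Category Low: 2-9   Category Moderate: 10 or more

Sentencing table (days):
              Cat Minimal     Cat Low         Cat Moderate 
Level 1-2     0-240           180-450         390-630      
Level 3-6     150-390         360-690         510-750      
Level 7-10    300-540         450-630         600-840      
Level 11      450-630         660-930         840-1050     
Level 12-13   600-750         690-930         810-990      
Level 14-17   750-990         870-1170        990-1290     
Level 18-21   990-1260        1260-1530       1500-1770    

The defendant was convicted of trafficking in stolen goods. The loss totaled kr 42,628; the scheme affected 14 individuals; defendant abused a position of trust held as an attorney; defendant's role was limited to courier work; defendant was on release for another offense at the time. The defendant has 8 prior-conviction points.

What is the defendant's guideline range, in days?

Base offense level for trafficking in stolen goods: 15.
A1 applies: 15 + 2 = 17.
A2 does not apply.
A3 applies (level before this adjustment is 17 ≥ 4, so +5): 17 + 5 = 22.
A4 does not apply.
A5 applies: 22 + 2 = 24.
A7 applies: 24 − 1 = 23.
A8 applies: 23 + 1 = 24.
Level 24 exceeds the maximum of 21; capped at 21.
Final offense level: 21.
Criminal history: 8 prior points → Category Low (2-9).
Level 21 falls in the 18-21 band.
Grid: Level 18-21 × Category Low = 1260-1530 days.

1260-1530 days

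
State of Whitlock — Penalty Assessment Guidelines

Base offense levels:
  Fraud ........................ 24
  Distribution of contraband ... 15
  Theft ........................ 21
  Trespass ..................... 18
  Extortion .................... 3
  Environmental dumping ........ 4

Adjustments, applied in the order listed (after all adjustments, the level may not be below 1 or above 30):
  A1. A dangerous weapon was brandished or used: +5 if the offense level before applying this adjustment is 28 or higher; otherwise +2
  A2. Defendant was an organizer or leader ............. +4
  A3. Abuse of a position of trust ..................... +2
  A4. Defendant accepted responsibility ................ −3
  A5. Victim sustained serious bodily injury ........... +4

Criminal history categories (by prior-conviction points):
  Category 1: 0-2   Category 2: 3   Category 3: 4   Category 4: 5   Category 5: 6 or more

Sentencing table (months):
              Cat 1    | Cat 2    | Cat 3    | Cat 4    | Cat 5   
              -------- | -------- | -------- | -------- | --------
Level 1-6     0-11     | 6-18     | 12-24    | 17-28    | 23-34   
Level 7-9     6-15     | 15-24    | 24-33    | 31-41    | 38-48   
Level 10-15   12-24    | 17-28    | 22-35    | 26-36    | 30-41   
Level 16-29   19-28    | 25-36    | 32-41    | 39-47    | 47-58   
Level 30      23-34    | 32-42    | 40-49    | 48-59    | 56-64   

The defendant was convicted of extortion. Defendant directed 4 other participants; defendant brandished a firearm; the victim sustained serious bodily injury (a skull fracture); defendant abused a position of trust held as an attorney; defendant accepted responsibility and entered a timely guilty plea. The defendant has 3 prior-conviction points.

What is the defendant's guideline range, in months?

Base offense level for extortion: 3.
A1 applies (level before this adjustment is 3 < 28, so +2): 3 + 2 = 5.
A2 applies: 5 + 4 = 9.
A3 applies: 9 + 2 = 11.
A4 applies: 11 − 3 = 8.
A5 applies: 8 + 4 = 12.
Final offense level: 12.
Criminal history: 3 prior points → Category 2 (3).
Level 12 falls in the 10-15 band.
Grid: Level 10-15 × Category 2 = 17-28 months.

17-28 months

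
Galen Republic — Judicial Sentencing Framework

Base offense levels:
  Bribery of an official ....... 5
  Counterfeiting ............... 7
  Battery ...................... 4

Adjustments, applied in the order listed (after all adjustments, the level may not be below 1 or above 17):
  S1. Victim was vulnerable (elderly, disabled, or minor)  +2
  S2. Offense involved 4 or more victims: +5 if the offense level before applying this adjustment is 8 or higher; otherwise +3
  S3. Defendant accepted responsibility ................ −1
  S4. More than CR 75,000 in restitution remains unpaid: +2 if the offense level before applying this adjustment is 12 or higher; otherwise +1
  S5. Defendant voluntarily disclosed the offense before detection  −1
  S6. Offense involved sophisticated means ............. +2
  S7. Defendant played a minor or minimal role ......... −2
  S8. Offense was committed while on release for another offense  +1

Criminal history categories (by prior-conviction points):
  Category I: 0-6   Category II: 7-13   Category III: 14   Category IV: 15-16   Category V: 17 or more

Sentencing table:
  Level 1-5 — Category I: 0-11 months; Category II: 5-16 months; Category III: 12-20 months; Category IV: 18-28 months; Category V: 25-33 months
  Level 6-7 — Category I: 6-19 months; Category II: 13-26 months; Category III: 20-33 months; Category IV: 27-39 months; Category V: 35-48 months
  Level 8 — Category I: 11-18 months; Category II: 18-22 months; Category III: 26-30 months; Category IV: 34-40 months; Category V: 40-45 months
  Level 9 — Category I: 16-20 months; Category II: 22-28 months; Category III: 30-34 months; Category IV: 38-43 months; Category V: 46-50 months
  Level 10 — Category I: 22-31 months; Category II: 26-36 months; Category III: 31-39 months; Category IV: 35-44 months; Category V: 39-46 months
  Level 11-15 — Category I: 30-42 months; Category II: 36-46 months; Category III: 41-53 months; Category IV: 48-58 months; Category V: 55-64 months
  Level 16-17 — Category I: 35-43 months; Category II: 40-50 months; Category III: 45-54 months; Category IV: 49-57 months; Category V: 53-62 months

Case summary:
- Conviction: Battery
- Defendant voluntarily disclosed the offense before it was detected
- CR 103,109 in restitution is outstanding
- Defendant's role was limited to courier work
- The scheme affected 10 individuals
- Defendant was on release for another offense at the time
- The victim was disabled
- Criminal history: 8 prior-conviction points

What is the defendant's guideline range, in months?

Base offense level for battery: 4.
S1 applies: 4 + 2 = 6.
S2 applies (level before this adjustment is 6 < 8, so +3): 6 + 3 = 9.
S4 applies (level before this adjustment is 9 < 12, so +1): 9 + 1 = 10.
S5 applies: 10 − 1 = 9.
S7 applies: 9 − 2 = 7.
S8 applies: 7 + 1 = 8.
Final offense level: 8.
Criminal history: 8 prior points → Category II (7-13).
Level 8 falls in the 8 band.
Grid: Level 8 × Category II = 18-22 months.

18-22 months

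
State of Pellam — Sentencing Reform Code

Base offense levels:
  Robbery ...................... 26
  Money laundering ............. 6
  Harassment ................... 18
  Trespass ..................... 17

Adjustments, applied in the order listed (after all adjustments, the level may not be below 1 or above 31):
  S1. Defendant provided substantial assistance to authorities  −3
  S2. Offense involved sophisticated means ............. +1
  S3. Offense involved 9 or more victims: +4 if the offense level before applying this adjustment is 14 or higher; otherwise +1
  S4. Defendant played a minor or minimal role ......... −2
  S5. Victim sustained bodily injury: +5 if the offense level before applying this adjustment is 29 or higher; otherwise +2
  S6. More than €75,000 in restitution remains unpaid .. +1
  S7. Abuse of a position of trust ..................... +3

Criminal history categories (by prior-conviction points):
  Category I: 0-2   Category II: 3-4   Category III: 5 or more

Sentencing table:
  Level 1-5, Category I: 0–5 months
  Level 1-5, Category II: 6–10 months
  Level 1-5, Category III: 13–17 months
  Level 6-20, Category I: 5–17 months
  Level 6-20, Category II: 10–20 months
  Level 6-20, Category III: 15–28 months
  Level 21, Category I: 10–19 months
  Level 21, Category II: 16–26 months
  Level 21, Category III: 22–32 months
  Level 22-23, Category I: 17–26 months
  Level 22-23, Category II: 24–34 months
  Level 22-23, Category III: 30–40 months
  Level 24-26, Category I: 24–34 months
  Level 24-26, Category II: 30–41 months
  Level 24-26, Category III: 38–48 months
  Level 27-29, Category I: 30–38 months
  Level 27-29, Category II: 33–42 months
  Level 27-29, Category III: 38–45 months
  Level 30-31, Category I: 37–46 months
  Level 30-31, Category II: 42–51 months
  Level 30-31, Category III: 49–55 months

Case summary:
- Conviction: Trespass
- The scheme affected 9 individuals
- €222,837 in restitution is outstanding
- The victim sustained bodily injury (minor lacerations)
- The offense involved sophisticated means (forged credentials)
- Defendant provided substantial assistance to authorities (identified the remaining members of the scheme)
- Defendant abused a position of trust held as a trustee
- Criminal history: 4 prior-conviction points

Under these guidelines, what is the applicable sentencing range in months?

30-41 months

Base offense level for trespass: 17.
S1 applies: 17 − 3 = 14.
S2 applies: 14 + 1 = 15.
S3 applies (level before this adjustment is 15 ≥ 14, so +4): 15 + 4 = 19.
S4 does not apply.
S5 applies (level before this adjustment is 19 < 29, so +2): 19 + 2 = 21.
S6 applies: 21 + 1 = 22.
S7 applies: 22 + 3 = 25.
Final offense level: 25.
Criminal history: 4 prior points → Category II (3-4).
Level 25 falls in the 24-26 band.
Grid: Level 24-26 × Category II = 30-41 months.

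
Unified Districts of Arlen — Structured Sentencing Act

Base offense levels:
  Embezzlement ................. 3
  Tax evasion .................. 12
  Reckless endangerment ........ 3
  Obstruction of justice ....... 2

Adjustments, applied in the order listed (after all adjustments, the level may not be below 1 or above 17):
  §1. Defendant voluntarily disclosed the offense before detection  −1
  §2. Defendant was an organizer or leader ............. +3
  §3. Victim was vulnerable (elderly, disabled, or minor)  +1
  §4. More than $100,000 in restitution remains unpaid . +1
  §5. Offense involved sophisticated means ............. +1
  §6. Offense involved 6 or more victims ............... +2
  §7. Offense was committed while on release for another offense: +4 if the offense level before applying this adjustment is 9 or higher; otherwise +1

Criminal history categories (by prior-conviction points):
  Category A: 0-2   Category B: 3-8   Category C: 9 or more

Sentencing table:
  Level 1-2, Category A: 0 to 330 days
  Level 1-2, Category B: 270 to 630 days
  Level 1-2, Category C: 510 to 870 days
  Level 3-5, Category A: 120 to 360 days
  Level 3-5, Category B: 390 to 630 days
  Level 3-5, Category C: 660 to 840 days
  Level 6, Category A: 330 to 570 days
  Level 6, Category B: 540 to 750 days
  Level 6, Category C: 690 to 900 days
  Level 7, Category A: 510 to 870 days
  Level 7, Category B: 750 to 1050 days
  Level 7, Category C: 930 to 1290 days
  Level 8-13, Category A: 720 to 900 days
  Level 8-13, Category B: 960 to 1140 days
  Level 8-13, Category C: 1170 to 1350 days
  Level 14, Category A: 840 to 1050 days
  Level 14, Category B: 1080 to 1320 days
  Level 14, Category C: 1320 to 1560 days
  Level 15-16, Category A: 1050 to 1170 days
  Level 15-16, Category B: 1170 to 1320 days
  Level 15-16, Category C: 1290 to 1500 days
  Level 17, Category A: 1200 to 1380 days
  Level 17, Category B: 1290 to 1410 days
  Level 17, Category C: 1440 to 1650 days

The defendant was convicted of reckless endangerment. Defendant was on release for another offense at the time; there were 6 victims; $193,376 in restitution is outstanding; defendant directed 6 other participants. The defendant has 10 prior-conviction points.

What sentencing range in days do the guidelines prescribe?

Base offense level for reckless endangerment: 3.
§2 applies: 3 + 3 = 6.
§3 does not apply.
§4 applies: 6 + 1 = 7.
§6 applies: 7 + 2 = 9.
§7 applies (level before this adjustment is 9 ≥ 9, so +4): 9 + 4 = 13.
Final offense level: 13.
Criminal history: 10 prior points → Category C (9+).
Level 13 falls in the 8-13 band.
Grid: Level 8-13 × Category C = 1170-1350 days.

1170-1350 days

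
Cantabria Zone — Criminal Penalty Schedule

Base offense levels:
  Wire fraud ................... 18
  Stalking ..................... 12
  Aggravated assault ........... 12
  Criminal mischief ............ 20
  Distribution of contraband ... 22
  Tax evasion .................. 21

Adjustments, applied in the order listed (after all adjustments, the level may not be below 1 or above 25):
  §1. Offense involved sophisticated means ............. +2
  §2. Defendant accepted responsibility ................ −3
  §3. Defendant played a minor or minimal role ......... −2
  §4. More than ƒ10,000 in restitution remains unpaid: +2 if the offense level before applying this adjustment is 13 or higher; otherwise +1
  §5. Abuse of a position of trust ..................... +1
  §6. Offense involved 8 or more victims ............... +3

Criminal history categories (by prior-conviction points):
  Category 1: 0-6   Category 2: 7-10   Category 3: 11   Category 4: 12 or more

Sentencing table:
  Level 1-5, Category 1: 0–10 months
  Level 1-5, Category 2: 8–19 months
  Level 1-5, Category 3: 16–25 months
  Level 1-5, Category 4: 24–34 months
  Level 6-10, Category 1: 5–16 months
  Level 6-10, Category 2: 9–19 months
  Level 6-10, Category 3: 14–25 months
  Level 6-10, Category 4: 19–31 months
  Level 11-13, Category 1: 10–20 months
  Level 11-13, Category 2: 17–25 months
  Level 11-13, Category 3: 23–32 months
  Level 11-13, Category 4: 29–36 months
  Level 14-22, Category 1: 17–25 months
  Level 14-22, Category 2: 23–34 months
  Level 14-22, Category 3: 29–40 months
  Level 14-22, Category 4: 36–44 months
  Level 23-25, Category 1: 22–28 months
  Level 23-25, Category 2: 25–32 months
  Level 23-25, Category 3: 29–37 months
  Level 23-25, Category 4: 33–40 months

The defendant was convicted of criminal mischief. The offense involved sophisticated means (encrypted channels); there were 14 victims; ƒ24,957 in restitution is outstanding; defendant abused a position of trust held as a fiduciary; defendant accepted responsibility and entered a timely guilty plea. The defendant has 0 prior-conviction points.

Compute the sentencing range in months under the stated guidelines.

22-28 months

Base offense level for criminal mischief: 20.
§1 applies: 20 + 2 = 22.
§2 applies: 22 − 3 = 19.
§3 does not apply.
§4 applies (level before this adjustment is 19 ≥ 13, so +2): 19 + 2 = 21.
§5 applies: 21 + 1 = 22.
§6 applies: 22 + 3 = 25.
Final offense level: 25.
Criminal history: 0 prior points → Category 1 (0-6).
Level 25 falls in the 23-25 band.
Grid: Level 23-25 × Category 1 = 22-28 months.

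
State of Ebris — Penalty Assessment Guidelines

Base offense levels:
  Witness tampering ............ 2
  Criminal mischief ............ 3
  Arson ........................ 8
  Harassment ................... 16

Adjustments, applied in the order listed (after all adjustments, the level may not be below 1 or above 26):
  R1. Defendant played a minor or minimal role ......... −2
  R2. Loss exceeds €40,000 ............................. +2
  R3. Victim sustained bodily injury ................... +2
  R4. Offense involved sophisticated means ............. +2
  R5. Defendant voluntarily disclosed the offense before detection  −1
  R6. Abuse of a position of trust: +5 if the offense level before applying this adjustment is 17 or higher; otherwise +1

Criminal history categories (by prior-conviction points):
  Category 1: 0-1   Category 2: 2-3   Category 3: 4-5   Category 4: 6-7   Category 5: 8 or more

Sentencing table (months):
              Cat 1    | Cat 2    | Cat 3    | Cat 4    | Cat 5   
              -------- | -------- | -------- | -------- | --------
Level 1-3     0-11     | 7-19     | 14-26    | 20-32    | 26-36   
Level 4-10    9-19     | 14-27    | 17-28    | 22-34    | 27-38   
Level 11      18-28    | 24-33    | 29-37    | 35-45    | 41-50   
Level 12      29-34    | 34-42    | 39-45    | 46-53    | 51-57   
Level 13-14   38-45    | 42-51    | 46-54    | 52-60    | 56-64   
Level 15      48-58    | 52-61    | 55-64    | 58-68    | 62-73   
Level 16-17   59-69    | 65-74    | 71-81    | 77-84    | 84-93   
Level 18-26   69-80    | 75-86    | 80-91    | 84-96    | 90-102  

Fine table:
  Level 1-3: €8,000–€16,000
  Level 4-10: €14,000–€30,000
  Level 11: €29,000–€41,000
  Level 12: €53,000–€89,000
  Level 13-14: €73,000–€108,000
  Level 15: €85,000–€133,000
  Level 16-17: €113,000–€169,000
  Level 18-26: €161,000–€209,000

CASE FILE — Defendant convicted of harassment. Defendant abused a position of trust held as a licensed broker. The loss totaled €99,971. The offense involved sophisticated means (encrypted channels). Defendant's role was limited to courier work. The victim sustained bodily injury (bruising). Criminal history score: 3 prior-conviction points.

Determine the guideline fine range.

Base offense level for harassment: 16.
R1 applies: 16 − 2 = 14.
R2 applies: 14 + 2 = 16.
R3 applies: 16 + 2 = 18.
R4 applies: 18 + 2 = 20.
R6 applies (level before this adjustment is 20 ≥ 17, so +5): 20 + 5 = 25.
Final offense level: 25.
Level 25 falls in the 18-26 band.
Fine table: Level 18-26 → €161,000–€209,000.

€161,000–€209,000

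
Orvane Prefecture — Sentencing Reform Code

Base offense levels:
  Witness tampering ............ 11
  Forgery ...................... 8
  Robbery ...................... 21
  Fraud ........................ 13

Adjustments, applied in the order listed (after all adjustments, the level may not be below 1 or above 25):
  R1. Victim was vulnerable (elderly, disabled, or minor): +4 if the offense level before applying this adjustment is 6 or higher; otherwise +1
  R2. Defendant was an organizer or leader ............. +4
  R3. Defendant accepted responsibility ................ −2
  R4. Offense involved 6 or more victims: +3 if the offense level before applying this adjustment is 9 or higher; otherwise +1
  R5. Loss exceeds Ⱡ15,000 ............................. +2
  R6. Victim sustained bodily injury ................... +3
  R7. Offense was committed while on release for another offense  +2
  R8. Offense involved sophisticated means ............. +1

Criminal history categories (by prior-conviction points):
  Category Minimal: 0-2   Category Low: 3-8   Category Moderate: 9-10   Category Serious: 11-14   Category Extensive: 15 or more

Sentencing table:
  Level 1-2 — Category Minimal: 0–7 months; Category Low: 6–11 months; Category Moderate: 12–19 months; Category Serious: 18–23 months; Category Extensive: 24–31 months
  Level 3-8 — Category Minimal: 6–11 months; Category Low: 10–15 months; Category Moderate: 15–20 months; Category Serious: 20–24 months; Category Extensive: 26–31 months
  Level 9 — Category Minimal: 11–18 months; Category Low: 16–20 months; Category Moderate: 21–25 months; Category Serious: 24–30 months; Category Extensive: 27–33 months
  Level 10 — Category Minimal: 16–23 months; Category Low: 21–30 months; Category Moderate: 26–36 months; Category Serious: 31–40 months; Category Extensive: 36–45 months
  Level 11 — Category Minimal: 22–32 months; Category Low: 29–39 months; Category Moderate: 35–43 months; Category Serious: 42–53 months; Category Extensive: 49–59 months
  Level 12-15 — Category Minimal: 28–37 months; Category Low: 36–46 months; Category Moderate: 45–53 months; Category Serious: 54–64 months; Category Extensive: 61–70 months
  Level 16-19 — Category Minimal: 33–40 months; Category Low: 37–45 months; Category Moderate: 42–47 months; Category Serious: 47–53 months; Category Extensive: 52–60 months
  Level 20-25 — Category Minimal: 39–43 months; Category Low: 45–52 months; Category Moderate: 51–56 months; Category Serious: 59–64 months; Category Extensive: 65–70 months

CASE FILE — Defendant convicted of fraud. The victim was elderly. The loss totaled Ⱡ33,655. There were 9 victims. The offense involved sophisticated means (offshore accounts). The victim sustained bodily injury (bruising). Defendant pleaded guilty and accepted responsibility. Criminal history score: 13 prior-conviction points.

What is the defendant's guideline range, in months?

Base offense level for fraud: 13.
R1 applies (level before this adjustment is 13 ≥ 6, so +4): 13 + 4 = 17.
R2 does not apply.
R3 applies: 17 − 2 = 15.
R4 applies (level before this adjustment is 15 ≥ 9, so +3): 15 + 3 = 18.
R5 applies: 18 + 2 = 20.
R6 applies: 20 + 3 = 23.
R8 applies: 23 + 1 = 24.
Final offense level: 24.
Criminal history: 13 prior points → Category Serious (11-14).
Level 24 falls in the 20-25 band.
Grid: Level 20-25 × Category Serious = 59-64 months.

59-64 months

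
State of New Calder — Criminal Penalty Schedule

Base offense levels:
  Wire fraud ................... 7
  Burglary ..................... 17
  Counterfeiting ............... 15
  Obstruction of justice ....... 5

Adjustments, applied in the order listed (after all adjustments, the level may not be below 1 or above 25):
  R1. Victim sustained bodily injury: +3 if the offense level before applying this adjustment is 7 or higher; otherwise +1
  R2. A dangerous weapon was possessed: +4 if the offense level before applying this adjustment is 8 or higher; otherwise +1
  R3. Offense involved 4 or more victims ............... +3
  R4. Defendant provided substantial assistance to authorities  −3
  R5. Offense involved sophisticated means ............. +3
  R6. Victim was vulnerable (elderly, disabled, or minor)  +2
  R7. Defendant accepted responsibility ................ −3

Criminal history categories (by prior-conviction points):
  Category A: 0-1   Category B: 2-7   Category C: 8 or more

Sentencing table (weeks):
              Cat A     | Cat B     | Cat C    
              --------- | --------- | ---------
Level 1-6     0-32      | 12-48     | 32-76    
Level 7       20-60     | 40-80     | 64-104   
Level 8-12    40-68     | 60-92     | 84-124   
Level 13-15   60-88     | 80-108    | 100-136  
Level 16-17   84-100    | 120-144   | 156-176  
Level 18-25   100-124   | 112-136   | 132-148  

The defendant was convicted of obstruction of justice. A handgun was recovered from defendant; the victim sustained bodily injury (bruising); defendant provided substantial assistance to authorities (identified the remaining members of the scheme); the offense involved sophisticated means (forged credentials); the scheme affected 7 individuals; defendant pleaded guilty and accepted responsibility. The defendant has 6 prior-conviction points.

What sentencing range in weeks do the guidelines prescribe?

Base offense level for obstruction of justice: 5.
R1 applies (level before this adjustment is 5 < 7, so +1): 5 + 1 = 6.
R2 applies (level before this adjustment is 6 < 8, so +1): 6 + 1 = 7.
R3 applies: 7 + 3 = 10.
R4 applies: 10 − 3 = 7.
R5 applies: 7 + 3 = 10.
R6 does not apply.
R7 applies: 10 − 3 = 7.
Final offense level: 7.
Criminal history: 6 prior points → Category B (2-7).
Level 7 falls in the 7 band.
Grid: Level 7 × Category B = 40-80 weeks.

40-80 weeks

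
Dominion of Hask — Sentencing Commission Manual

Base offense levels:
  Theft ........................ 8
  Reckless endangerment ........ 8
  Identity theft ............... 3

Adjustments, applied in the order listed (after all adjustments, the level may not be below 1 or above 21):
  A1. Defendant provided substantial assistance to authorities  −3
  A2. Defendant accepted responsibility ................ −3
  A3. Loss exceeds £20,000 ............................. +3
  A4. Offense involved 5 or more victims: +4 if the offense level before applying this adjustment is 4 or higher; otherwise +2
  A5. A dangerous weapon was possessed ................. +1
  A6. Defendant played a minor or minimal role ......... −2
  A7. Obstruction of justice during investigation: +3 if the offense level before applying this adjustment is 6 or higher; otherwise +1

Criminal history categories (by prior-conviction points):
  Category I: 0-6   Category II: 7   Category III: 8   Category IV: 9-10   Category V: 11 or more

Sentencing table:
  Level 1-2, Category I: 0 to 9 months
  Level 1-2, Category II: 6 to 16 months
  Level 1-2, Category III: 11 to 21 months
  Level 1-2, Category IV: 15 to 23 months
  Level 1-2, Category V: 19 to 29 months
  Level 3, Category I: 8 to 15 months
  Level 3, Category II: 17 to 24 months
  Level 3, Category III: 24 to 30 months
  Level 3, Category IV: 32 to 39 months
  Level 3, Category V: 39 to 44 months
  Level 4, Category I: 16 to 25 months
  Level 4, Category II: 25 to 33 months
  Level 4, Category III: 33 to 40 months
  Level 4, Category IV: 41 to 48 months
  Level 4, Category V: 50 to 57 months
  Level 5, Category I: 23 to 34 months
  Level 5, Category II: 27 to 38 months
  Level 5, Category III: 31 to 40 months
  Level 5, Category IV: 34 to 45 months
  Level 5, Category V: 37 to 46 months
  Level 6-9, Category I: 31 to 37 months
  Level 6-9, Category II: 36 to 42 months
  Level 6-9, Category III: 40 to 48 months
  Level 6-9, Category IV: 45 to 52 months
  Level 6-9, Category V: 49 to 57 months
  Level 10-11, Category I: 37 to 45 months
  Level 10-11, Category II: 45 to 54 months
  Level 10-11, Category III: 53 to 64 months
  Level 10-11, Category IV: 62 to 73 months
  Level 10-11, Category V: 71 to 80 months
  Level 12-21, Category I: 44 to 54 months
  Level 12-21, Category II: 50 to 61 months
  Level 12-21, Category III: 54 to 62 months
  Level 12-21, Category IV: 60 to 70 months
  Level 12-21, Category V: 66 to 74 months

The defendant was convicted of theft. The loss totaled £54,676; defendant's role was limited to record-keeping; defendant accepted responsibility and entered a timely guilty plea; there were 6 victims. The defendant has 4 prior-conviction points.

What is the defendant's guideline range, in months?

Base offense level for theft: 8.
A1 does not apply.
A2 applies: 8 − 3 = 5.
A3 applies: 5 + 3 = 8.
A4 applies (level before this adjustment is 8 ≥ 4, so +4): 8 + 4 = 12.
A6 applies: 12 − 2 = 10.
A7 does not apply.
Final offense level: 10.
Criminal history: 4 prior points → Category I (0-6).
Level 10 falls in the 10-11 band.
Grid: Level 10-11 × Category I = 37-45 months.

37-45 months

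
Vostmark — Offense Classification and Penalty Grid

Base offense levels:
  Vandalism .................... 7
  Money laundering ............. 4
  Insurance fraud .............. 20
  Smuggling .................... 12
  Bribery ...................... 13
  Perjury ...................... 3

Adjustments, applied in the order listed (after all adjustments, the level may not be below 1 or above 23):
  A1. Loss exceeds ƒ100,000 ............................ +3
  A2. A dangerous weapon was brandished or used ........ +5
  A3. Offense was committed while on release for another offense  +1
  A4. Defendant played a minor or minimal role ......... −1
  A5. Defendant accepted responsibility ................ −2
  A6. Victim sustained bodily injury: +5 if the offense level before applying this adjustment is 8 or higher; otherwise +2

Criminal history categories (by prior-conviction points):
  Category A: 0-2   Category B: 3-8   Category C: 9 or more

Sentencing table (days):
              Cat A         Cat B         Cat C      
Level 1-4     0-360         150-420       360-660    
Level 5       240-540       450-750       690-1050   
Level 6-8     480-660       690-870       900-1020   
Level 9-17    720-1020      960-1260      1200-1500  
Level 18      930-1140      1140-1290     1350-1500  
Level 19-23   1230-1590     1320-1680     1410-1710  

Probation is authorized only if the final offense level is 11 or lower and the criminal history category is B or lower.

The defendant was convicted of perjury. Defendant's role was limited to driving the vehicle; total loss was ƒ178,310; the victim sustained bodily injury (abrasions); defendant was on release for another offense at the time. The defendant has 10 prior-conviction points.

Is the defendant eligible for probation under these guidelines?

Base offense level for perjury: 3.
A1 applies: 3 + 3 = 6.
A2 does not apply.
A3 applies: 6 + 1 = 7.
A4 applies: 7 − 1 = 6.
A5 does not apply.
A6 applies (level before this adjustment is 6 < 8, so +2): 6 + 2 = 8.
Final offense level: 8.
Criminal history: 10 prior points → Category C (9+).
Level 8 falls in the 6-8 band.
Grid: Level 6-8 × Category C = 900-1020 days.
Probation check: level 8 ≤ 11 and category C > B → not eligible.

No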